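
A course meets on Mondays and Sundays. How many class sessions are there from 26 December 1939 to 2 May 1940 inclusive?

26 December 1939 is a Tuesday.
The range spans 129 days (inclusive of both endpoints).
129 = 7 × 18 + 3, so there are 18 full weeks plus 3 extra days.
Each full week contributes 2 days from the set (Mon, Sun): 18 × 2 = 36.
The 3 extra days are Tue, Wed, Thu — none qualify.
Total: 36 + 0 = 36.

36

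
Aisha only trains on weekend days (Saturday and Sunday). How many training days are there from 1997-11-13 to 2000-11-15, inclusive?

1997-11-13 is a Thursday.
The range spans 1099 days (inclusive of both endpoints).
1099 = 7 × 157, so the span is exactly 157 full weeks.
Each full week contributes 2 weekend days (Sat, Sun): 157 × 2 = 314.

314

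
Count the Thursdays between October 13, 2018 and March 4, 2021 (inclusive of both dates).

125 Thursdays

October 13, 2018 is a Saturday.
That's 874 days from start to end, counting both.
874 = 7 × 124 + 6, so there are 124 full weeks plus 6 extra days.
Each full week contributes one Thursday: 124 so far.
The 6 extra days are Saturday, Sunday, Monday, Tuesday, Wednesday, Thursday — 1 of them qualifies.
Total: 124 + 1 = 125.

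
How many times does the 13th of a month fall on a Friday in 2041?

2

The 13th falls on a Friday when the month's 13th has weekday Fri.
Jan 13 is Sun; Feb 13 is Wed; Mar 13 is Wed; Apr 13 is Sat; May 13 is Mon; Jun 13 is Thu; Jul 13 is Sat; Aug 13 is Tue; Sep 13 is Fri ✓; Oct 13 is Sun; Nov 13 is Wed; Dec 13 is Fri ✓.
Friday the 13ths: Sep, Dec.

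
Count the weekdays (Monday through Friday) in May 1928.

May 1, 1928 is a Tuesday.
That's 31 days from start to end, counting both.
31 = 7 × 4 + 3, so there are 4 full weeks plus 3 extra days.
Each full week contributes 5 weekdays (Mon–Fri): 4 × 5 = 20.
The 3 extra days are Tue, Wed, Thu — 3 of them qualify.
Total: 20 + 3 = 23.

23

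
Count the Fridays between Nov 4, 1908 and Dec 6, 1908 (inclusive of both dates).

Nov 4, 1908 is a Wednesday.
That's 33 days from start to end, counting both.
33 = 7 × 4 + 5, so there are 4 full weeks plus 5 extra days.
Each full week contributes one Friday: 4 so far.
The 5 extra days are Wednesday, Thursday, Friday, Saturday, Sunday — 1 of them qualifies.
Total: 4 + 1 = 5.

5 Fridays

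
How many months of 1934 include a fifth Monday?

5

A month has five Mondays exactly when Monday falls within its first (length − 28) days.
Jan: 31 days, starts Mon → 5 of Mon, Tue, Wed ✓
Feb: 28 days, starts Thu → 5 of (none)
Mar: 31 days, starts Thu → 5 of Thu, Fri, Sat
Apr: 30 days, starts Sun → 5 of Sun, Mon ✓
May: 31 days, starts Tue → 5 of Tue, Wed, Thu
Jun: 30 days, starts Fri → 5 of Fri, Sat
Jul: 31 days, starts Sun → 5 of Sun, Mon, Tue ✓
Aug: 31 days, starts Wed → 5 of Wed, Thu, Fri
Sep: 30 days, starts Sat → 5 of Sat, Sun
Oct: 31 days, starts Mon → 5 of Mon, Tue, Wed ✓
Nov: 30 days, starts Thu → 5 of Thu, Fri
Dec: 31 days, starts Sat → 5 of Sat, Sun, Mon ✓
Months with five Mondays: Jan, Apr, Jul, Oct, Dec.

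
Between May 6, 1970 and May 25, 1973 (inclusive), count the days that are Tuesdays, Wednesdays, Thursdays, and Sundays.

638

May 6, 1970 is a Wednesday.
That's 1116 days from start to end, counting both.
1116 = 7 × 159 + 3, so there are 159 full weeks plus 3 extra days.
Each full week contributes 4 days from the set (Tue, Wed, Thu, Sun): 159 × 4 = 636.
The 3 extra days are Wed, Thu, Fri — 2 of them qualify.
Total: 636 + 2 = 638.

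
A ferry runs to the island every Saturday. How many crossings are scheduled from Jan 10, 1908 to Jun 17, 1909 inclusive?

75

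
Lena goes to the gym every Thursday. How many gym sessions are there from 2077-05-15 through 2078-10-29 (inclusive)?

76 Thursdays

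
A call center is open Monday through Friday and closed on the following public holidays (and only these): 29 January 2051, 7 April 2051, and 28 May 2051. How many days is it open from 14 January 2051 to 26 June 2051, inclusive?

14 January 2051 is a Saturday.
The range spans 164 days (inclusive of both endpoints).
164 = 7 × 23 + 3, so there are 23 full weeks plus 3 extra days.
Each full week contributes 5 weekdays (Mon–Fri): 23 × 5 = 115.
The 3 extra days are Saturday, Sunday, Monday — 1 of them qualifies.
Total: 115 + 1 = 116.
Holidays: 29 January 2051 (Sun); 7 April 2051 (Fri); 28 May 2051 (Sun).
1 of the 3 holidays fall on weekdays; the rest are weekends and were already excluded.
Business days: 116 − 1 = 115.

115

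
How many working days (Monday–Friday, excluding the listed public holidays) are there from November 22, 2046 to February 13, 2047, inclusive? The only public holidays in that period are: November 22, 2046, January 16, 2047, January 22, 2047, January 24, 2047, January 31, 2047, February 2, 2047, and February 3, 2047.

55 working days

November 22, 2046 is a Thursday.
The range spans 84 days (inclusive of both endpoints).
84 = 7 × 12, so the span is exactly 12 full weeks.
Each full week contributes 5 weekdays (Mon–Fri): 12 × 5 = 60.
Holidays: November 22, 2046 (Thu); January 16, 2047 (Wed); January 22, 2047 (Tue); January 24, 2047 (Thu); January 31, 2047 (Thu); February 2, 2047 (Sat); February 3, 2047 (Sun).
5 of the 7 holidays fall on weekdays; the rest are weekends and were already excluded.
Business days: 60 − 5 = 55.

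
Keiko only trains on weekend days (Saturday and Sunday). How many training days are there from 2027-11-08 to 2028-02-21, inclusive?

30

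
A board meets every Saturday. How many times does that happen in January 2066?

5

2066-01-01 is a Friday.
From 2066-01-01 to 2066-01-31 is 31 days inclusive.
31 = 7 × 4 + 3, so there are 4 full weeks plus 3 extra days.
Each full week contributes one Saturday: 4 so far.
The 3 extra days are Friday, Saturday, Sunday — 1 of them qualifies.
Total: 4 + 1 = 5.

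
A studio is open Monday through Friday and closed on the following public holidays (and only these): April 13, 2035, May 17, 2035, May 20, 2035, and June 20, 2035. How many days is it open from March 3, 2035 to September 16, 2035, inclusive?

137 business days

March 3, 2035 is a Saturday.
From March 3, 2035 to September 16, 2035 is 198 days inclusive.
198 = 7 × 28 + 2, so there are 28 full weeks plus 2 extra days.
Each full week contributes 5 weekdays (Mon–Fri): 28 × 5 = 140.
The 2 extra days are Saturday, Sunday — none qualify.
Total: 140 + 0 = 140.
Holidays: April 13, 2035 (Fri); May 17, 2035 (Thu); May 20, 2035 (Sun); June 20, 2035 (Wed).
3 of the 4 holidays fall on weekdays; the rest are weekends and were already excluded.
Business days: 140 − 3 = 137.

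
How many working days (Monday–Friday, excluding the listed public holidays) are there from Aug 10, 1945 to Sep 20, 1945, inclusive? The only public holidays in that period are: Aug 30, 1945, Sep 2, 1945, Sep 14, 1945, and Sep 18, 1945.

Aug 10, 1945 is a Friday.
The range spans 42 days (inclusive of both endpoints).
42 = 7 × 6, so the span is exactly 6 full weeks.
Each full week contributes 5 weekdays (Mon–Fri): 6 × 5 = 30.
Holidays: Aug 30, 1945 (Thu); Sep 2, 1945 (Sun); Sep 14, 1945 (Fri); Sep 18, 1945 (Tue).
3 of the 4 holidays fall on weekdays; the rest are weekends and were already excluded.
Business days: 30 − 3 = 27.

27 working days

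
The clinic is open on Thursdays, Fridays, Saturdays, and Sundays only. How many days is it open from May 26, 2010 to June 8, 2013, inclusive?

May 26, 2010 is a Wednesday.
That's 1110 days from start to end, counting both.
1110 = 7 × 158 + 4, so there are 158 full weeks plus 4 extra days.
Each full week contributes 4 days from the set (Thu, Fri, Sat, Sun): 158 × 4 = 632.
The 4 extra days are Wednesday, Thursday, Friday, Saturday — 3 of them qualify.
Total: 632 + 3 = 635.

635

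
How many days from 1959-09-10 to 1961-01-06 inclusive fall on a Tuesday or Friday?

139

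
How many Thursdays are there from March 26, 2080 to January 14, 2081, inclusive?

42

March 26, 2080 is a Tuesday.
The range spans 295 days (inclusive of both endpoints).
295 = 7 × 42 + 1, so there are 42 full weeks plus 1 extra day.
Each full week contributes one Thursday: 42 so far.
The 1 extra day is Tue — none qualify.
Total: 42 + 0 = 42.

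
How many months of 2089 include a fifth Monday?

A month has five Mondays exactly when Monday falls within its first (length − 28) days.
Jan: 31 days, starts Sat → 5 of Sat, Sun, Mon ✓
Feb: 28 days, starts Tue → 5 of (none)
Mar: 31 days, starts Tue → 5 of Tue, Wed, Thu
Apr: 30 days, starts Fri → 5 of Fri, Sat
May: 31 days, starts Sun → 5 of Sun, Mon, Tue ✓
Jun: 30 days, starts Wed → 5 of Wed, Thu
Jul: 31 days, starts Fri → 5 of Fri, Sat, Sun
Aug: 31 days, starts Mon → 5 of Mon, Tue, Wed ✓
Sep: 30 days, starts Thu → 5 of Thu, Fri
Oct: 31 days, starts Sat → 5 of Sat, Sun, Mon ✓
Nov: 30 days, starts Tue → 5 of Tue, Wed
Dec: 31 days, starts Thu → 5 of Thu, Fri, Sat
Months with five Mondays: Jan, May, Aug, Oct.

4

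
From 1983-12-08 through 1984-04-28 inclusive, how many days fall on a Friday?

1983-12-08 is a Thursday.
From 1983-12-08 to 1984-04-28 is 143 days inclusive.
143 = 7 × 20 + 3, so there are 20 full weeks plus 3 extra days.
Each full week contributes one Friday: 20 so far.
The 3 extra days are Thu, Fri, Sat — 1 of them qualifies.
Total: 20 + 1 = 21.

21 Fridays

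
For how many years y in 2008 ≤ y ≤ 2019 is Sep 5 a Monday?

2

Day of week of September 5 in each year:
2008: Fri, 2009: Sat, 2010: Sun, 2011: Mon ✓, 2012: Wed, 2013: Thu, 2014: Fri, 2015: Sat, 2016: Mon ✓, 2017: Tue, 2018: Wed, 2019: Thu
Mondays: 2011, 2016.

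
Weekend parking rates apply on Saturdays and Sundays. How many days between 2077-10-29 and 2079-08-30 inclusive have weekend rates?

2077-10-29 is a Friday.
The range spans 671 days (inclusive of both endpoints).
671 = 7 × 95 + 6, so there are 95 full weeks plus 6 extra days.
Each full week contributes 2 weekend days (Sat, Sun): 95 × 2 = 190.
The 6 extra days are Fri, Sat, Sun, Mon, Tue, Wed — 2 of them qualify.
Total: 190 + 2 = 192.

192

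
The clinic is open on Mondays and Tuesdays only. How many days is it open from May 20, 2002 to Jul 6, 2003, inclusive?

May 20, 2002 is a Monday.
The range spans 413 days (inclusive of both endpoints).
413 = 7 × 59, so the span is exactly 59 full weeks.
Each full week contributes 2 days from the set (Mon, Tue): 59 × 2 = 118.
Total: 118.

118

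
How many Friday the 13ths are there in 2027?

1

The 13th falls on a Friday when the month's 13th has weekday Fri.
Jan 13 is Wed; Feb 13 is Sat; Mar 13 is Sat; Apr 13 is Tue; May 13 is Thu; Jun 13 is Sun; Jul 13 is Tue; Aug 13 is Fri ✓; Sep 13 is Mon; Oct 13 is Wed; Nov 13 is Sat; Dec 13 is Mon.
Friday the 13ths: Aug.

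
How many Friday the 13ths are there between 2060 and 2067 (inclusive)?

13

Friday-the-13ths by year:
2060: Feb, Aug
2061: May
2062: Jan, Oct
2063: Apr, Jul
2064: Jun
2065: Feb, Mar, Nov
2066: Aug
2067: May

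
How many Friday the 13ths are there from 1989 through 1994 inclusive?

10

Friday-the-13ths by year:
1989: Jan, Oct
1990: Apr, Jul
1991: Sep, Dec
1992: Mar, Nov
1993: Aug
1994: May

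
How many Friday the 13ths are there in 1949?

The 13th falls on a Friday when the month's 13th has weekday Fri.
Jan 13 is Thu; Feb 13 is Sun; Mar 13 is Sun; Apr 13 is Wed; May 13 is Fri ✓; Jun 13 is Mon; Jul 13 is Wed; Aug 13 is Sat; Sep 13 is Tue; Oct 13 is Thu; Nov 13 is Sun; Dec 13 is Tue.
Friday the 13ths: May.

1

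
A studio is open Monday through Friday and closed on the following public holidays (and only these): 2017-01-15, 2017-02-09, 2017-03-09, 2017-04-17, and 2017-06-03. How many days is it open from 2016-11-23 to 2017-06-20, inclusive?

147 working days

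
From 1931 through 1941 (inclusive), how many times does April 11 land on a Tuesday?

Day of week of April 11 in each year:
1931: Sat, 1932: Mon, 1933: Tue ✓, 1934: Wed, 1935: Thu, 1936: Sat, 1937: Sun, 1938: Mon, 1939: Tue ✓, 1940: Thu, 1941: Fri
Tuesdays: 1933, 1939.

2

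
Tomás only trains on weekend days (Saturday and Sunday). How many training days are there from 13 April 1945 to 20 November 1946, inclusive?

168

13 April 1945 is a Friday.
The range spans 587 days (inclusive of both endpoints).
587 = 7 × 83 + 6, so there are 83 full weeks plus 6 extra days.
Each full week contributes 2 weekend days (Sat, Sun): 83 × 2 = 166.
The 6 extra days are Fri, Sat, Sun, Mon, Tue, Wed — 2 of them qualify.
Total: 166 + 2 = 168.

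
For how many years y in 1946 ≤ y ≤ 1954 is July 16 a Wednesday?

Day of week of July 16 in each year:
1946: Tue, 1947: Wed ✓, 1948: Fri, 1949: Sat, 1950: Sun, 1951: Mon, 1952: Wed ✓, 1953: Thu, 1954: Fri
Wednesdays: 1947, 1952.

2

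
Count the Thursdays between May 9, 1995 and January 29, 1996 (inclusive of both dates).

38

May 9, 1995 is a Tuesday.
From May 9, 1995 to January 29, 1996 is 266 days inclusive.
266 = 7 × 38, so the span is exactly 38 full weeks.
Each full week contributes one Thursday: 38 so far.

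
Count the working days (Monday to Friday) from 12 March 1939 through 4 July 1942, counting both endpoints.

865 weekdays

12 March 1939 is a Sunday.
From 12 March 1939 to 4 July 1942 is 1211 days inclusive.
1211 = 7 × 173, so the span is exactly 173 full weeks.
Each full week contributes 5 weekdays (Mon–Fri): 173 × 5 = 865.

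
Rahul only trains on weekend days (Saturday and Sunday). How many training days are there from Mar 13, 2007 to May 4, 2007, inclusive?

14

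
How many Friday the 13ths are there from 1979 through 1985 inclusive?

13

Friday-the-13ths by year:
1979: Apr, Jul
1980: Jun
1981: Feb, Mar, Nov
1982: Aug
1983: May
1984: Jan, Apr, Jul
1985: Sep, Dec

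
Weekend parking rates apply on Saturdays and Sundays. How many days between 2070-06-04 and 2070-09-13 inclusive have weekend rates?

29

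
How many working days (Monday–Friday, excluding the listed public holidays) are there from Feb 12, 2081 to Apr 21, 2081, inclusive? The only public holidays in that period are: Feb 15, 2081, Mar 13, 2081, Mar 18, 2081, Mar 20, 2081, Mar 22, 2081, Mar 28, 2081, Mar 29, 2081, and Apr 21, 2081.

44 working days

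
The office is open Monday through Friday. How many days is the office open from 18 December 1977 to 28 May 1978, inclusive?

18 December 1977 is a Sunday.
From 18 December 1977 to 28 May 1978 is 162 days inclusive.
162 = 7 × 23 + 1, so there are 23 full weeks plus 1 extra day.
Each full week contributes 5 weekdays (Mon–Fri): 23 × 5 = 115.
The 1 extra day is Sun — none qualify.
Total: 115 + 0 = 115.

115 weekdays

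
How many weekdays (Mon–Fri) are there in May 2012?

23

May 1, 2012 is a Tuesday.
That's 31 days from start to end, counting both.
31 = 7 × 4 + 3, so there are 4 full weeks plus 3 extra days.
Each full week contributes 5 weekdays (Mon–Fri): 4 × 5 = 20.
The 3 extra days are Tuesday, Wednesday, Thursday — 3 of them qualify.
Total: 20 + 3 = 23.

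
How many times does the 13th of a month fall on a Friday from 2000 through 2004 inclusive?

Friday-the-13ths by year:
2000: Oct
2001: Apr, Jul
2002: Sep, Dec
2003: Jun
2004: Feb, Aug

8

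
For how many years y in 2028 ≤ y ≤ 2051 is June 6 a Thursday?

Day of week of June 6 in each year:
2028: Tue, 2029: Wed, 2030: Thu ✓, 2031: Fri, 2032: Sun, 2033: Mon, 2034: Tue, 2035: Wed, 2036: Fri, 2037: Sat, 2038: Sun, 2039: Mon, 2040: Wed, 2041: Thu ✓, 2042: Fri, 2043: Sat, 2044: Mon, 2045: Tue, 2046: Wed, 2047: Thu ✓, 2048: Sat, 2049: Sun, 2050: Mon, 2051: Tue
Thursdays: 2030, 2041, 2047.

3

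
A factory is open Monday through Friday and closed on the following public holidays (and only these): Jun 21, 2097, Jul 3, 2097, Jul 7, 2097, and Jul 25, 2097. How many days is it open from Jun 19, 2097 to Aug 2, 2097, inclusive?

Jun 19, 2097 is a Wednesday.
That's 45 days from start to end, counting both.
45 = 7 × 6 + 3, so there are 6 full weeks plus 3 extra days.
Each full week contributes 5 weekdays (Mon–Fri): 6 × 5 = 30.
The 3 extra days are Wed, Thu, Fri — 3 of them qualify.
Total: 30 + 3 = 33.
Holidays: Jun 21, 2097 (Fri); Jul 3, 2097 (Wed); Jul 7, 2097 (Sun); Jul 25, 2097 (Thu).
3 of the 4 holidays fall on weekdays; the rest are weekends and were already excluded.
Business days: 33 − 3 = 30.

30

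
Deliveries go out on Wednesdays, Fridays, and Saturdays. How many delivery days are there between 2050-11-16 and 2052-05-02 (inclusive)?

2050-11-16 is a Wednesday.
From 2050-11-16 to 2052-05-02 is 534 days inclusive.
534 = 7 × 76 + 2, so there are 76 full weeks plus 2 extra days.
Each full week contributes 3 days from the set (Wed, Fri, Sat): 76 × 3 = 228.
The 2 extra days are Wed, Thu — 1 of them qualifies.
Total: 228 + 1 = 229.

229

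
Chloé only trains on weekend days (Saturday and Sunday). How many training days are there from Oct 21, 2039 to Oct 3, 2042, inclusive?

Oct 21, 2039 is a Friday.
That's 1079 days from start to end, counting both.
1079 = 7 × 154 + 1, so there are 154 full weeks plus 1 extra day.
Each full week contributes 2 weekend days (Sat, Sun): 154 × 2 = 308.
The 1 extra day is Fri — none qualify.
Total: 308 + 0 = 308.

308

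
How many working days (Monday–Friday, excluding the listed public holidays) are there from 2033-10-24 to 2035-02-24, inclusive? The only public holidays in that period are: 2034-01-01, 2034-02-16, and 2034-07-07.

2033-10-24 is a Monday.
The range spans 489 days (inclusive of both endpoints).
489 = 7 × 69 + 6, so there are 69 full weeks plus 6 extra days.
Each full week contributes 5 weekdays (Mon–Fri): 69 × 5 = 345.
The 6 extra days are Mon, Tue, Wed, Thu, Fri, Sat — 5 of them qualify.
Total: 345 + 5 = 350.
Holidays: 2034-01-01 (Sun); 2034-02-16 (Thu); 2034-07-07 (Fri).
2 of the 3 holidays fall on weekdays; the rest are weekends and were already excluded.
Business days: 350 − 2 = 348.

348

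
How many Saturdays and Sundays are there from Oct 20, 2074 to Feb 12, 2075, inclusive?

Oct 20, 2074 is a Saturday.
The range spans 116 days (inclusive of both endpoints).
116 = 7 × 16 + 4, so there are 16 full weeks plus 4 extra days.
Each full week contributes 2 weekend days (Sat, Sun): 16 × 2 = 32.
The 4 extra days are Sat, Sun, Mon, Tue — 2 of them qualify.
Total: 32 + 2 = 34.

34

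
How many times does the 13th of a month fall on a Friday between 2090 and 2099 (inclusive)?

Friday-the-13ths by year:
2090: Jan, Oct
2091: Apr, Jul
2092: Jun
2093: Feb, Mar, Nov
2094: Aug
2095: May
2096: Jan, Apr, Jul
2097: Sep, Dec
2098: Jun
2099: Feb, Mar, Nov

19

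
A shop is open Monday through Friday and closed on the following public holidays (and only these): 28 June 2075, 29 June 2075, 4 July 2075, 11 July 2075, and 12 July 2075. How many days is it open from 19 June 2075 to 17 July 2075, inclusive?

17

19 June 2075 is a Wednesday.
That's 29 days from start to end, counting both.
29 = 7 × 4 + 1, so there are 4 full weeks plus 1 extra day.
Each full week contributes 5 weekdays (Mon–Fri): 4 × 5 = 20.
The 1 extra day is Wed — 1 of them qualifies.
Total: 20 + 1 = 21.
Holidays: 28 June 2075 (Fri); 29 June 2075 (Sat); 4 July 2075 (Thu); 11 July 2075 (Thu); 12 July 2075 (Fri).
4 of the 5 holidays fall on weekdays; the rest are weekends and were already excluded.
Business days: 21 − 4 = 17.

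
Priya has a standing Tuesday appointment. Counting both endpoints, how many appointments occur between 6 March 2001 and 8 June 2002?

66 Tuesdays

6 March 2001 is a Tuesday.
From 6 March 2001 to 8 June 2002 is 460 days inclusive.
460 = 7 × 65 + 5, so there are 65 full weeks plus 5 extra days.
Each full week contributes one Tuesday: 65 so far.
The 5 extra days are Tuesday, Wednesday, Thursday, Friday, Saturday — 1 of them qualifies.
Total: 65 + 1 = 66.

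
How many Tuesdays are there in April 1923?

4

Apr 1, 1923 is a Sunday.
The range spans 30 days (inclusive of both endpoints).
30 = 7 × 4 + 2, so there are 4 full weeks plus 2 extra days.
Each full week contributes one Tuesday: 4 so far.
The 2 extra days are Sun, Mon — none qualify.
Total: 4 + 0 = 4.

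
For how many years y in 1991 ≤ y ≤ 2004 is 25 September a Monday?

2

Day of week of September 25 in each year:
1991: Wed, 1992: Fri, 1993: Sat, 1994: Sun, 1995: Mon ✓, 1996: Wed, 1997: Thu, 1998: Fri, 1999: Sat, 2000: Mon ✓, 2001: Tue, 2002: Wed, 2003: Thu, 2004: Sat
Mondays: 1995, 2000.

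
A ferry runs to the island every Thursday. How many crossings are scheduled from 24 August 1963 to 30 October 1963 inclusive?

24 August 1963 is a Saturday.
From 24 August 1963 to 30 October 1963 is 68 days inclusive.
68 = 7 × 9 + 5, so there are 9 full weeks plus 5 extra days.
Each full week contributes one Thursday: 9 so far.
The 5 extra days are Saturday, Sunday, Monday, Tuesday, Wednesday — none qualify.
Total: 9 + 0 = 9.

9 Thursdays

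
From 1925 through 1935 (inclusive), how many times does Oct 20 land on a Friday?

1

Day of week of October 20 in each year:
1925: Tue, 1926: Wed, 1927: Thu, 1928: Sat, 1929: Sun, 1930: Mon, 1931: Tue, 1932: Thu, 1933: Fri ✓, 1934: Sat, 1935: Sun
Fridays: 1933.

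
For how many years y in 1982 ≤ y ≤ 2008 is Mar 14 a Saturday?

Day of week of March 14 in each year:
1982: Sun, 1983: Mon, 1984: Wed, 1985: Thu, 1986: Fri, 1987: Sat ✓, 1988: Mon, 1989: Tue, 1990: Wed, 1991: Thu, 1992: Sat ✓, 1993: Sun, 1994: Mon, 1995: Tue, 1996: Thu, 1997: Fri, 1998: Sat ✓, 1999: Sun, 2000: Tue, 2001: Wed, 2002: Thu, 2003: Fri, 2004: Sun, 2005: Mon, 2006: Tue, 2007: Wed, 2008: Fri
Saturdays: 1987, 1992, 1998.

3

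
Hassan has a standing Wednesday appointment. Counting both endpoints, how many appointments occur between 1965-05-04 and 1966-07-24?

1965-05-04 is a Tuesday.
The range spans 447 days (inclusive of both endpoints).
447 = 7 × 63 + 6, so there are 63 full weeks plus 6 extra days.
Each full week contributes one Wednesday: 63 so far.
The 6 extra days are Tue, Wed, Thu, Fri, Sat, Sun — 1 of them qualifies.
Total: 63 + 1 = 64.

64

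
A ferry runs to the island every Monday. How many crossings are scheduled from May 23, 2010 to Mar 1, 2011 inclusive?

41

May 23, 2010 is a Sunday.
That's 283 days from start to end, counting both.
283 = 7 × 40 + 3, so there are 40 full weeks plus 3 extra days.
Each full week contributes one Monday: 40 so far.
The 3 extra days are Sunday, Monday, Tuesday — 1 of them qualifies.
Total: 40 + 1 = 41.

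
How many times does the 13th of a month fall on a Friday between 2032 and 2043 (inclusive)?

22

Friday-the-13ths by year:
2032: Feb, Aug
2033: May
2034: Jan, Oct
2035: Apr, Jul
2036: Jun
2037: Feb, Mar, Nov
2038: Aug
2039: May
2040: Jan, Apr, Jul
2041: Sep, Dec
2042: Jun
2043: Feb, Mar, Nov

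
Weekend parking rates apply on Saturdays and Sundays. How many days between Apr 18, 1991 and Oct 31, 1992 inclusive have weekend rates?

Apr 18, 1991 is a Thursday.
From Apr 18, 1991 to Oct 31, 1992 is 563 days inclusive.
563 = 7 × 80 + 3, so there are 80 full weeks plus 3 extra days.
Each full week contributes 2 weekend days (Sat, Sun): 80 × 2 = 160.
The 3 extra days are Thu, Fri, Sat — 1 of them qualifies.
Total: 160 + 1 = 161.

161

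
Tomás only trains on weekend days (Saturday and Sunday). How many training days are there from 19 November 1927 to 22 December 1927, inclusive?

19 November 1927 is a Saturday.
From 19 November 1927 to 22 December 1927 is 34 days inclusive.
34 = 7 × 4 + 6, so there are 4 full weeks plus 6 extra days.
Each full week contributes 2 weekend days (Sat, Sun): 4 × 2 = 8.
The 6 extra days are Saturday, Sunday, Monday, Tuesday, Wednesday, Thursday — 2 of them qualify.
Total: 8 + 2 = 10.

10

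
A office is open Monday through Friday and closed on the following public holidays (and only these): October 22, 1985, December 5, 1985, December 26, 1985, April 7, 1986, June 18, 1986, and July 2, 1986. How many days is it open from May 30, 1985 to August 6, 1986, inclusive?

304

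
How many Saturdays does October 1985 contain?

Oct 1, 1985 is a Tuesday.
The range spans 31 days (inclusive of both endpoints).
31 = 7 × 4 + 3, so there are 4 full weeks plus 3 extra days.
Each full week contributes one Saturday: 4 so far.
The 3 extra days are Tue, Wed, Thu — none qualify.
Total: 4 + 0 = 4.

4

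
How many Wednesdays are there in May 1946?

5

1946-05-01 is a Wednesday.
The range spans 31 days (inclusive of both endpoints).
31 = 7 × 4 + 3, so there are 4 full weeks plus 3 extra days.
Each full week contributes one Wednesday: 4 so far.
The 3 extra days are Wed, Thu, Fri — 1 of them qualifies.
Total: 4 + 1 = 5.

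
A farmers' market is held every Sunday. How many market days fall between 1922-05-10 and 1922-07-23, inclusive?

11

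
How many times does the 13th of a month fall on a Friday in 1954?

The 13th falls on a Friday when the month's 13th has weekday Fri.
Jan 13 is Wed; Feb 13 is Sat; Mar 13 is Sat; Apr 13 is Tue; May 13 is Thu; Jun 13 is Sun; Jul 13 is Tue; Aug 13 is Fri ✓; Sep 13 is Mon; Oct 13 is Wed; Nov 13 is Sat; Dec 13 is Mon.
Friday the 13ths: Aug.

1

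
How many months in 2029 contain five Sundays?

4

A month has five Sundays exactly when Sunday falls within its first (length − 28) days.
Jan: 31 days, starts Mon → 5 of Mon, Tue, Wed
Feb: 28 days, starts Thu → 5 of (none)
Mar: 31 days, starts Thu → 5 of Thu, Fri, Sat
Apr: 30 days, starts Sun → 5 of Sun, Mon ✓
May: 31 days, starts Tue → 5 of Tue, Wed, Thu
Jun: 30 days, starts Fri → 5 of Fri, Sat
Jul: 31 days, starts Sun → 5 of Sun, Mon, Tue ✓
Aug: 31 days, starts Wed → 5 of Wed, Thu, Fri
Sep: 30 days, starts Sat → 5 of Sat, Sun ✓
Oct: 31 days, starts Mon → 5 of Mon, Tue, Wed
Nov: 30 days, starts Thu → 5 of Thu, Fri
Dec: 31 days, starts Sat → 5 of Sat, Sun, Mon ✓
Months with five Sundays: Apr, Jul, Sep, Dec.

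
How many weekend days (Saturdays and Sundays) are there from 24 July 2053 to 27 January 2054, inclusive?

54

24 July 2053 is a Thursday.
From 24 July 2053 to 27 January 2054 is 188 days inclusive.
188 = 7 × 26 + 6, so there are 26 full weeks plus 6 extra days.
Each full week contributes 2 weekend days (Sat, Sun): 26 × 2 = 52.
The 6 extra days are Thursday, Friday, Saturday, Sunday, Monday, Tuesday — 2 of them qualify.
Total: 52 + 2 = 54.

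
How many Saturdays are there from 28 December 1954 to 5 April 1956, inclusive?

66

28 December 1954 is a Tuesday.
From 28 December 1954 to 5 April 1956 is 465 days inclusive.
465 = 7 × 66 + 3, so there are 66 full weeks plus 3 extra days.
Each full week contributes one Saturday: 66 so far.
The 3 extra days are Tuesday, Wednesday, Thursday — none qualify.
Total: 66 + 0 = 66.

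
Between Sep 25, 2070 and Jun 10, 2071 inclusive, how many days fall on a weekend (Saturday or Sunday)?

Sep 25, 2070 is a Thursday.
That's 259 days from start to end, counting both.
259 = 7 × 37, so the span is exactly 37 full weeks.
Each full week contributes 2 weekend days (Sat, Sun): 37 × 2 = 74.
Total: 74.

74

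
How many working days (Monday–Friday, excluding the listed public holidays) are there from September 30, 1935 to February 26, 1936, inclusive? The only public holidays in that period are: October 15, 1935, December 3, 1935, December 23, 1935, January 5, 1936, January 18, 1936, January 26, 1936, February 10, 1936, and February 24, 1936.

103

September 30, 1935 is a Monday.
That's 150 days from start to end, counting both.
150 = 7 × 21 + 3, so there are 21 full weeks plus 3 extra days.
Each full week contributes 5 weekdays (Mon–Fri): 21 × 5 = 105.
The 3 extra days are Monday, Tuesday, Wednesday — 3 of them qualify.
Total: 105 + 3 = 108.
Holidays: October 15, 1935 (Tue); December 3, 1935 (Tue); December 23, 1935 (Mon); January 5, 1936 (Sun); January 18, 1936 (Sat); January 26, 1936 (Sun); February 10, 1936 (Mon); February 24, 1936 (Mon).
5 of the 8 holidays fall on weekdays; the rest are weekends and were already excluded.
Business days: 108 − 5 = 103.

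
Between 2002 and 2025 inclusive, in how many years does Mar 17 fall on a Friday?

3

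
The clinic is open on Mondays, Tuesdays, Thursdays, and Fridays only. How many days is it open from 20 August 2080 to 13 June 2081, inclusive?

171

20 August 2080 is a Tuesday.
From 20 August 2080 to 13 June 2081 is 298 days inclusive.
298 = 7 × 42 + 4, so there are 42 full weeks plus 4 extra days.
Each full week contributes 4 days from the set (Mon, Tue, Thu, Fri): 42 × 4 = 168.
The 4 extra days are Tuesday, Wednesday, Thursday, Friday — 3 of them qualify.
Total: 168 + 3 = 171.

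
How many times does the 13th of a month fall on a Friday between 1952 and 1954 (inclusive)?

5

Friday-the-13ths by year:
1952: Jun
1953: Feb, Mar, Nov
1954: Aug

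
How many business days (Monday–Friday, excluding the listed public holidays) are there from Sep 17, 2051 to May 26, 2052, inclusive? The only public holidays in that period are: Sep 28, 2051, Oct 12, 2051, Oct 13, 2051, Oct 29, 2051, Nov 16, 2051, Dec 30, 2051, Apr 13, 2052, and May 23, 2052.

175

Sep 17, 2051 is a Sunday.
From Sep 17, 2051 to May 26, 2052 is 253 days inclusive.
253 = 7 × 36 + 1, so there are 36 full weeks plus 1 extra day.
Each full week contributes 5 weekdays (Mon–Fri): 36 × 5 = 180.
The 1 extra day is Sun — none qualify.
Total: 180 + 0 = 180.
Holidays: Sep 28, 2051 (Thu); Oct 12, 2051 (Thu); Oct 13, 2051 (Fri); Oct 29, 2051 (Sun); Nov 16, 2051 (Thu); Dec 30, 2051 (Sat); Apr 13, 2052 (Sat); May 23, 2052 (Thu).
5 of the 8 holidays fall on weekdays; the rest are weekends and were already excluded.
Business days: 180 − 5 = 175.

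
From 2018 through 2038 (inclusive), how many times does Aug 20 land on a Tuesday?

3

Day of week of August 20 in each year:
2018: Mon, 2019: Tue ✓, 2020: Thu, 2021: Fri, 2022: Sat, 2023: Sun, 2024: Tue ✓, 2025: Wed, 2026: Thu, 2027: Fri, 2028: Sun, 2029: Mon, 2030: Tue ✓, 2031: Wed, 2032: Fri, 2033: Sat, 2034: Sun, 2035: Mon, 2036: Wed, 2037: Thu, 2038: Fri
Tuesdays: 2019, 2024, 2030.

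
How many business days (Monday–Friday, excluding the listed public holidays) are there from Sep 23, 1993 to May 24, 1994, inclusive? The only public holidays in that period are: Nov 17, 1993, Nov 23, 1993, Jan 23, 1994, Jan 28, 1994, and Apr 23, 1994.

171

Sep 23, 1993 is a Thursday.
The range spans 244 days (inclusive of both endpoints).
244 = 7 × 34 + 6, so there are 34 full weeks plus 6 extra days.
Each full week contributes 5 weekdays (Mon–Fri): 34 × 5 = 170.
The 6 extra days are Thu, Fri, Sat, Sun, Mon, Tue — 4 of them qualify.
Total: 170 + 4 = 174.
Holidays: Nov 17, 1993 (Wed); Nov 23, 1993 (Tue); Jan 23, 1994 (Sun); Jan 28, 1994 (Fri); Apr 23, 1994 (Sat).
3 of the 5 holidays fall on weekdays; the rest are weekends and were already excluded.
Business days: 174 − 3 = 171.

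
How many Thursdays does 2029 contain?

52

Jan 1, 2029 is a Monday.
That's 365 days from start to end, counting both.
365 = 7 × 52 + 1, so there are 52 full weeks plus 1 extra day.
Each full week contributes one Thursday: 52 so far.
The 1 extra day is Monday — none qualify.
Total: 52 + 0 = 52.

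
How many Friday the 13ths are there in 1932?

1

The 13th falls on a Friday when the month's 13th has weekday Fri.
Jan 13 is Wed; Feb 13 is Sat; Mar 13 is Sun; Apr 13 is Wed; May 13 is Fri ✓; Jun 13 is Mon; Jul 13 is Wed; Aug 13 is Sat; Sep 13 is Tue; Oct 13 is Thu; Nov 13 is Sun; Dec 13 is Tue.
Friday the 13ths: May.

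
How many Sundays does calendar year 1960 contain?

52

January 1, 1960 is a Friday.
The range spans 366 days (inclusive of both endpoints).
366 = 7 × 52 + 2, so there are 52 full weeks plus 2 extra days.
Each full week contributes one Sunday: 52 so far.
The 2 extra days are Fri, Sat — none qualify.
Total: 52 + 0 = 52.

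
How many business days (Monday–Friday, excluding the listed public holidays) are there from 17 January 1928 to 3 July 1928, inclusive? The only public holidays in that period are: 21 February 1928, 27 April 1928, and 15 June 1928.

17 January 1928 is a Tuesday.
From 17 January 1928 to 3 July 1928 is 169 days inclusive.
169 = 7 × 24 + 1, so there are 24 full weeks plus 1 extra day.
Each full week contributes 5 weekdays (Mon–Fri): 24 × 5 = 120.
The 1 extra day is Tue — 1 of them qualifies.
Total: 120 + 1 = 121.
Holidays: 21 February 1928 (Tue); 27 April 1928 (Fri); 15 June 1928 (Fri).
All 3 holidays fall on weekdays, so subtract 3.
Business days: 121 − 3 = 118.

118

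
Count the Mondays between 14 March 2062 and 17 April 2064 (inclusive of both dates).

109

14 March 2062 is a Tuesday.
From 14 March 2062 to 17 April 2064 is 766 days inclusive.
766 = 7 × 109 + 3, so there are 109 full weeks plus 3 extra days.
Each full week contributes one Monday: 109 so far.
The 3 extra days are Tuesday, Wednesday, Thursday — none qualify.
Total: 109 + 0 = 109.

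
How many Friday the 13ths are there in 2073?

The 13th falls on a Friday when the month's 13th has weekday Fri.
Jan 13 is Fri ✓; Feb 13 is Mon; Mar 13 is Mon; Apr 13 is Thu; May 13 is Sat; Jun 13 is Tue; Jul 13 is Thu; Aug 13 is Sun; Sep 13 is Wed; Oct 13 is Fri ✓; Nov 13 is Mon; Dec 13 is Wed.
Friday the 13ths: Jan, Oct.

2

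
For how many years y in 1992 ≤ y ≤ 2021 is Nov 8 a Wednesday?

Day of week of November 8 in each year:
1992: Sun, 1993: Mon, 1994: Tue, 1995: Wed ✓, 1996: Fri, 1997: Sat, 1998: Sun, 1999: Mon, 2000: Wed ✓, 2001: Thu, 2002: Fri, 2003: Sat, 2004: Mon, 2005: Tue, 2006: Wed ✓, 2007: Thu, 2008: Sat, 2009: Sun, 2010: Mon, 2011: Tue, 2012: Thu, 2013: Fri, 2014: Sat, 2015: Sun, 2016: Tue, 2017: Wed ✓, 2018: Thu, 2019: Fri, 2020: Sun, 2021: Mon
Wednesdays: 1995, 2000, 2006, 2017.

4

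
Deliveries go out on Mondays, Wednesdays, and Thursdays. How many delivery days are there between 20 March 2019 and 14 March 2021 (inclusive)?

20 March 2019 is a Wednesday.
From 20 March 2019 to 14 March 2021 is 726 days inclusive.
726 = 7 × 103 + 5, so there are 103 full weeks plus 5 extra days.
Each full week contributes 3 days from the set (Mon, Wed, Thu): 103 × 3 = 309.
The 5 extra days are Wed, Thu, Fri, Sat, Sun — 2 of them qualify.
Total: 309 + 2 = 311.

311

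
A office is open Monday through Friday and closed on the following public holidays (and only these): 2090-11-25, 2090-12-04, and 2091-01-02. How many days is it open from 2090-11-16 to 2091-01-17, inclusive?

43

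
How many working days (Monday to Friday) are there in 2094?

261 weekdays

2094-01-01 is a Friday.
That's 365 days from start to end, counting both.
365 = 7 × 52 + 1, so there are 52 full weeks plus 1 extra day.
Each full week contributes 5 weekdays (Mon–Fri): 52 × 5 = 260.
The 1 extra day is Friday — 1 of them qualifies.
Total: 260 + 1 = 261.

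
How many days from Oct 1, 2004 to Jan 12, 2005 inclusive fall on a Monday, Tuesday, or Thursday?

44

Oct 1, 2004 is a Friday.
The range spans 104 days (inclusive of both endpoints).
104 = 7 × 14 + 6, so there are 14 full weeks plus 6 extra days.
Each full week contributes 3 days from the set (Mon, Tue, Thu): 14 × 3 = 42.
The 6 extra days are Friday, Saturday, Sunday, Monday, Tuesday, Wednesday — 2 of them qualify.
Total: 42 + 2 = 44.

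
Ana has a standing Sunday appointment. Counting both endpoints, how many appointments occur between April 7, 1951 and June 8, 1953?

114 Sundays

April 7, 1951 is a Saturday.
The range spans 794 days (inclusive of both endpoints).
794 = 7 × 113 + 3, so there are 113 full weeks plus 3 extra days.
Each full week contributes one Sunday: 113 so far.
The 3 extra days are Sat, Sun, Mon — 1 of them qualifies.
Total: 113 + 1 = 114.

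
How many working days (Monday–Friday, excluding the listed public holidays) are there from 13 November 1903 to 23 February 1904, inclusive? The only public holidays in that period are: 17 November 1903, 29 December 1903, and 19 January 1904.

13 November 1903 is a Friday.
From 13 November 1903 to 23 February 1904 is 103 days inclusive.
103 = 7 × 14 + 5, so there are 14 full weeks plus 5 extra days.
Each full week contributes 5 weekdays (Mon–Fri): 14 × 5 = 70.
The 5 extra days are Fri, Sat, Sun, Mon, Tue — 3 of them qualify.
Total: 70 + 3 = 73.
Holidays: 17 November 1903 (Tue); 29 December 1903 (Tue); 19 January 1904 (Tue).
All 3 holidays fall on weekdays, so subtract 3.
Business days: 73 − 3 = 70.

70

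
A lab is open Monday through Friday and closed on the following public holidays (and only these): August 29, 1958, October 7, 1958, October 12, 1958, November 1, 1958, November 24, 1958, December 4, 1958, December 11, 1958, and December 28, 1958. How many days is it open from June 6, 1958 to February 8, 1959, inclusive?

171

June 6, 1958 is a Friday.
That's 248 days from start to end, counting both.
248 = 7 × 35 + 3, so there are 35 full weeks plus 3 extra days.
Each full week contributes 5 weekdays (Mon–Fri): 35 × 5 = 175.
The 3 extra days are Fri, Sat, Sun — 1 of them qualifies.
Total: 175 + 1 = 176.
Holidays: August 29, 1958 (Fri); October 7, 1958 (Tue); October 12, 1958 (Sun); November 1, 1958 (Sat); November 24, 1958 (Mon); December 4, 1958 (Thu); December 11, 1958 (Thu); December 28, 1958 (Sun).
5 of the 8 holidays fall on weekdays; the rest are weekends and were already excluded.
Business days: 176 − 5 = 171.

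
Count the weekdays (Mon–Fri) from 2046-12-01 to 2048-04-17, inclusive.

2046-12-01 is a Saturday.
From 2046-12-01 to 2048-04-17 is 504 days inclusive.
504 = 7 × 72, so the span is exactly 72 full weeks.
Each full week contributes 5 weekdays (Mon–Fri): 72 × 5 = 360.

360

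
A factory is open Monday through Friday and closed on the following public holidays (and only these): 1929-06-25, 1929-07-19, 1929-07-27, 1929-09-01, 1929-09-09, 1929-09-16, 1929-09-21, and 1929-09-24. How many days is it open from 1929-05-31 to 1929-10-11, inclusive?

91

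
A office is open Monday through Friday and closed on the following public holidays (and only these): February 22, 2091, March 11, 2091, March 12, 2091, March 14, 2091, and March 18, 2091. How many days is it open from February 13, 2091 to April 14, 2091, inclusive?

41

February 13, 2091 is a Tuesday.
The range spans 61 days (inclusive of both endpoints).
61 = 7 × 8 + 5, so there are 8 full weeks plus 5 extra days.
Each full week contributes 5 weekdays (Mon–Fri): 8 × 5 = 40.
The 5 extra days are Tue, Wed, Thu, Fri, Sat — 4 of them qualify.
Total: 40 + 4 = 44.
Holidays: February 22, 2091 (Thu); March 11, 2091 (Sun); March 12, 2091 (Mon); March 14, 2091 (Wed); March 18, 2091 (Sun).
3 of the 5 holidays fall on weekdays; the rest are weekends and were already excluded.
Business days: 44 − 3 = 41.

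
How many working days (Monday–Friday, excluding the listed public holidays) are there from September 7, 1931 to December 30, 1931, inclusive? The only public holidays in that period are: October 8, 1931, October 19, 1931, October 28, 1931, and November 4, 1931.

79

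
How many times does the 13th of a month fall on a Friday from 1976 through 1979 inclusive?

7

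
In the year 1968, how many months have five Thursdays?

4

A month has five Thursdays exactly when Thursday falls within its first (length − 28) days.
Jan: 31 days, starts Mon → 5 of Mon, Tue, Wed
Feb: 29 days, starts Thu → 5 of Thu ✓
Mar: 31 days, starts Fri → 5 of Fri, Sat, Sun
Apr: 30 days, starts Mon → 5 of Mon, Tue
May: 31 days, starts Wed → 5 of Wed, Thu, Fri ✓
Jun: 30 days, starts Sat → 5 of Sat, Sun
Jul: 31 days, starts Mon → 5 of Mon, Tue, Wed
Aug: 31 days, starts Thu → 5 of Thu, Fri, Sat ✓
Sep: 30 days, starts Sun → 5 of Sun, Mon
Oct: 31 days, starts Tue → 5 of Tue, Wed, Thu ✓
Nov: 30 days, starts Fri → 5 of Fri, Sat
Dec: 31 days, starts Sun → 5 of Sun, Mon, Tue
Months with five Thursdays: Feb, May, Aug, Oct.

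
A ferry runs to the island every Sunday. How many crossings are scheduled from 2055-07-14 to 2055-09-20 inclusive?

10

2055-07-14 is a Wednesday.
That's 69 days from start to end, counting both.
69 = 7 × 9 + 6, so there are 9 full weeks plus 6 extra days.
Each full week contributes one Sunday: 9 so far.
The 6 extra days are Wed, Thu, Fri, Sat, Sun, Mon — 1 of them qualifies.
Total: 9 + 1 = 10.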